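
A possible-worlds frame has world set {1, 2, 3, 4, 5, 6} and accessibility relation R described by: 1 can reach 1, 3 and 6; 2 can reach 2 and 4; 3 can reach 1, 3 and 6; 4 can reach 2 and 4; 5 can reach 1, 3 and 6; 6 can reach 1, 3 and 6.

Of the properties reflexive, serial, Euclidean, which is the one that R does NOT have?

Reflexive: no — 5 is not related to itself.
Serial: yes — every world has a successor (e.g. 1 R 1).
Euclidean: yes — any two successors of a common world are R-related.
Only reflexive fails.

reflexive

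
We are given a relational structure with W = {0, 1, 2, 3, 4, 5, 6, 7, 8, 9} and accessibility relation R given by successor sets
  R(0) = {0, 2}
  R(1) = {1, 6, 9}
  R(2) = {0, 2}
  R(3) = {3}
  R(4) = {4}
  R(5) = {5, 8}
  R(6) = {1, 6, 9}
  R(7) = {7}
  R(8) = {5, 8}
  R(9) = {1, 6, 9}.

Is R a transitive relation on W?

Transitive: yes — every two-step R-path is closed by a direct edge.

Yes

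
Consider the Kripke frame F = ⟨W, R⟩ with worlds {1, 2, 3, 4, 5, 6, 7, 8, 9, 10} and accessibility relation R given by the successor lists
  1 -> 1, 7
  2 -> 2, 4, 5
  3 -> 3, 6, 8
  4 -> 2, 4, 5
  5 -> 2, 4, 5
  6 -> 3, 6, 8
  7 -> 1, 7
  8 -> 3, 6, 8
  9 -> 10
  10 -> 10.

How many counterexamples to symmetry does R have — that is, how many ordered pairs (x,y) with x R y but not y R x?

1

Enumerating: (9,10).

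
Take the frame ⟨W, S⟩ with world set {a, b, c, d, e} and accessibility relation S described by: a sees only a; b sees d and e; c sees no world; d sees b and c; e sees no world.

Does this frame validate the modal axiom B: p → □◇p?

Axiom B corresponds to the accessibility relation being symmetric.
Symmetric: no — b S e but not e S b.

No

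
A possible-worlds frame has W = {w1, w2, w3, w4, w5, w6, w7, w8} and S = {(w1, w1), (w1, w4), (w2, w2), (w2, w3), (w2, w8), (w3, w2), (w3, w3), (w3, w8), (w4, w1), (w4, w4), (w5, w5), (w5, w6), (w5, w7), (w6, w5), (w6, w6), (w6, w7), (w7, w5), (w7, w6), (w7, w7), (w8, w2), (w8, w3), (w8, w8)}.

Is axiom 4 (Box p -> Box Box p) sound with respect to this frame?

Yes

By correspondence theory, 4 is valid on a frame iff S is transitive.
Transitive: yes — every two-step S-path is closed by a direct edge.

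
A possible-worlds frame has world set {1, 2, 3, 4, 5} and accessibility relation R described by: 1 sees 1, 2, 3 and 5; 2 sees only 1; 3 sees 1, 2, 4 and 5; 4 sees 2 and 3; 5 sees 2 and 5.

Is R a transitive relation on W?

No

Transitive: no — 1 R 3 and 3 R 4, but not 1 R 4.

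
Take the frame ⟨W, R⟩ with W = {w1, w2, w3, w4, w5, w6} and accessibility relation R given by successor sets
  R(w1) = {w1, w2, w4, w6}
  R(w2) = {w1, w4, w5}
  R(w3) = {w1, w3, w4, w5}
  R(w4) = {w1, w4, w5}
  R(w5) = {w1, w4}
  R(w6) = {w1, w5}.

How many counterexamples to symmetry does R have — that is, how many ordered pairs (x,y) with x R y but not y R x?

Enumerating: (w2,w4), (w2,w5), (w3,w1), (w3,w4), (w3,w5), (w5,w1), (w6,w5).

7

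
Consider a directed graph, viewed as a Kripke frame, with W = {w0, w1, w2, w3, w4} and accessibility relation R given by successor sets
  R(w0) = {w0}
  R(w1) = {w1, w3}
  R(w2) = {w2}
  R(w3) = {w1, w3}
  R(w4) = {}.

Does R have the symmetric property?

Yes

Symmetric: yes — every pair in R has its reverse in R.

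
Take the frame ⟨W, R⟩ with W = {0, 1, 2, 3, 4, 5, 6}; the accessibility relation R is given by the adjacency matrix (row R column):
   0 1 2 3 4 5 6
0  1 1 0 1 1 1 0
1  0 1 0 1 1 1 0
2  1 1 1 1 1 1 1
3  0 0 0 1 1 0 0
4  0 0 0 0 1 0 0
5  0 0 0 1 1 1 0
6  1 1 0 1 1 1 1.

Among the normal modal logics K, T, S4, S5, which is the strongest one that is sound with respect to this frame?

Reflexive (axiom T): yes — every world is R-related to itself.
Transitive (axiom 4): yes — every two-step R-path is closed by a direct edge.
Euclidean (axiom 5): no — 0 R 3 and 0 R 1, but not 3 R 1.
So F validates K, T, S4; S5 would additionally require R to be Euclidean. The strongest is S4.

S4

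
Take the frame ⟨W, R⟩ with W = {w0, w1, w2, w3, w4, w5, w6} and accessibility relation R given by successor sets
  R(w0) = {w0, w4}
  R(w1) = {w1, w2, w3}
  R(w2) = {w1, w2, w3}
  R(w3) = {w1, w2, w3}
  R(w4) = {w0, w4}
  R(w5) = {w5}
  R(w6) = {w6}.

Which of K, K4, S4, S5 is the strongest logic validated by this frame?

Transitive (axiom 4): yes — every two-step R-path is closed by a direct edge.
Reflexive (axiom T): yes — every world is R-related to itself.
Euclidean (axiom 5): yes — any two successors of a common world are R-related.
So F validates K, K4, S4, S5. The strongest is S5.

S5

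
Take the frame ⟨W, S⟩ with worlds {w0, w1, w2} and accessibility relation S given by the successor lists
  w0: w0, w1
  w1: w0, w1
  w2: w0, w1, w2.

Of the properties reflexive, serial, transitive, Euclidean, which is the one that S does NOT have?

Reflexive: yes — every world is S-related to itself.
Serial: yes — every world has a successor (e.g. w0 S w0).
Transitive: yes — every two-step S-path is closed by a direct edge.
Euclidean: no — w2 S w0 and w2 S w2, but not w0 S w2.
Only Euclidean fails.

Euclidean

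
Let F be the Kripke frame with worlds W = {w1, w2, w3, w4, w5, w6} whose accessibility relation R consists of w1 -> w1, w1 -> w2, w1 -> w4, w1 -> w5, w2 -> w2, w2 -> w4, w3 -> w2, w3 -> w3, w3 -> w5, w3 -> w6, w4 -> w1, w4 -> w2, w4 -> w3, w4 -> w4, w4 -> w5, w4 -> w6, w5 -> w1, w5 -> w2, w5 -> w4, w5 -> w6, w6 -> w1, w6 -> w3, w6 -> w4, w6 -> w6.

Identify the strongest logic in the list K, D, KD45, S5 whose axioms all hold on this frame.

D

Serial (axiom D): yes — every world has a successor (e.g. w1 R w1).
Euclidean (axiom 5): no — w1 R w2 and w1 R w5, but not w2 R w5.
Transitive (axiom 4): no — w1 R w4 and w4 R w3, but not w1 R w3.
Reflexive (axiom T): no — w5 is not related to itself.
So F validates K, D; KD45 would additionally require R to be Euclidean and transitive. The strongest is D.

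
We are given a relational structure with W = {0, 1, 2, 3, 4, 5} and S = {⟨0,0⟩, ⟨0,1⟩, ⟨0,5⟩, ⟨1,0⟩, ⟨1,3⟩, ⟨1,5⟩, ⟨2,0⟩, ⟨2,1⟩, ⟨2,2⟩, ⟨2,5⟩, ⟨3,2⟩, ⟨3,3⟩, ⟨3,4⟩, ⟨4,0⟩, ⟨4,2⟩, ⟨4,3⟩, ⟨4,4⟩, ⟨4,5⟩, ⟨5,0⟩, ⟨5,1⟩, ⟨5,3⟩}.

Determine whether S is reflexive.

No

Reflexive: no — 1 is not related to itself.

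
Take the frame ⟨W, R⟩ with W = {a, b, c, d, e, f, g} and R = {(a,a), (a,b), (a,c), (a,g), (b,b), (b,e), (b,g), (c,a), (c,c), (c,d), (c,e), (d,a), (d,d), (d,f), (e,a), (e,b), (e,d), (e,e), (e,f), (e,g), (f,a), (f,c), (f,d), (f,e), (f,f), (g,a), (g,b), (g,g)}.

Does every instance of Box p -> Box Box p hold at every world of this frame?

No

Axiom 4 corresponds to the accessibility relation being transitive.
Transitive: no — a R b and b R e, but not a R e.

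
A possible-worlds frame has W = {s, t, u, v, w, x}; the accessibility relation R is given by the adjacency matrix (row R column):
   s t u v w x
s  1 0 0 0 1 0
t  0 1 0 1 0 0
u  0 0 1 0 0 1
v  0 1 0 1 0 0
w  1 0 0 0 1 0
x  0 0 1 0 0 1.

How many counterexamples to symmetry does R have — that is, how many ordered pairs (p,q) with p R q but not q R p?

0

R is symmetric; there are no such tuples.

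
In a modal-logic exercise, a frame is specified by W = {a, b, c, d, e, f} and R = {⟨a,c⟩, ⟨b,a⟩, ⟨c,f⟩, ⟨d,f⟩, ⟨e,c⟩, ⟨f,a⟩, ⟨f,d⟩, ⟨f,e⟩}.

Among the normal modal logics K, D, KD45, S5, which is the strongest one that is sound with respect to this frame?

D

Serial (axiom D): yes — every world has a successor (e.g. a R c).
Euclidean (axiom 5): no — f R a and f R d, but not a R d.
Transitive (axiom 4): no — a R c and c R f, but not a R f.
Reflexive (axiom T): no — a is not related to itself.
So F validates K, D; KD45 would additionally require R to be Euclidean and transitive. The strongest is D.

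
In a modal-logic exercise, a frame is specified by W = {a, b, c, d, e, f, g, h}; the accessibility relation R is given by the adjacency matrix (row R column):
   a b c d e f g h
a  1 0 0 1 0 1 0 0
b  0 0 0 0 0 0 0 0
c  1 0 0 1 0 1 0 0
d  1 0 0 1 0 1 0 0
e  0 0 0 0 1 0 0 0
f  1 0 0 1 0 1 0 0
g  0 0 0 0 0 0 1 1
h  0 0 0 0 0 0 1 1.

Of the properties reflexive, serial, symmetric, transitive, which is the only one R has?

Reflexive: no — b is not related to itself.
Serial: no — b has no R-successor.
Symmetric: no — c R a but not a R c.
Transitive: yes — every two-step R-path is closed by a direct edge.
Only transitive holds.

transitive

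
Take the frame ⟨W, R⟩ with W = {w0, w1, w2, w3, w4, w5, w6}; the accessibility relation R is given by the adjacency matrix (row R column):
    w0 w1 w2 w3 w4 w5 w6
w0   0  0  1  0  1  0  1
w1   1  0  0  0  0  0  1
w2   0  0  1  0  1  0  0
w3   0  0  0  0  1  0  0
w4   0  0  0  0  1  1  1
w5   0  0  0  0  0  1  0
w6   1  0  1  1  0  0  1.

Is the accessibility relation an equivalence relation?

Reflexive: no — w0 is not related to itself.
Symmetric: no — w0 R w2 but not w2 R w0.
Transitive: no — w0 R w4 and w4 R w5, but not w0 R w5.
So R is not an equivalence relation.

No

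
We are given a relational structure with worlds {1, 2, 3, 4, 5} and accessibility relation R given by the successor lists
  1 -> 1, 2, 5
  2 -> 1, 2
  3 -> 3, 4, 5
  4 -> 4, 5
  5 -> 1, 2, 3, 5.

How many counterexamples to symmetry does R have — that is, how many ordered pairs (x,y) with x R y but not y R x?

Enumerating: (3,4), (4,5), (5,2).

3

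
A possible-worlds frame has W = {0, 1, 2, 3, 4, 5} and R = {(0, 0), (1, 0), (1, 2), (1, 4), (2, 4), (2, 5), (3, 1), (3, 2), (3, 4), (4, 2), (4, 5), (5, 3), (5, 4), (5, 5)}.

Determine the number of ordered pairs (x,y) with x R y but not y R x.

8

Enumerating: (1,0), (1,2), (1,4), (2,5), (3,1), (3,2), (3,4), (5,3).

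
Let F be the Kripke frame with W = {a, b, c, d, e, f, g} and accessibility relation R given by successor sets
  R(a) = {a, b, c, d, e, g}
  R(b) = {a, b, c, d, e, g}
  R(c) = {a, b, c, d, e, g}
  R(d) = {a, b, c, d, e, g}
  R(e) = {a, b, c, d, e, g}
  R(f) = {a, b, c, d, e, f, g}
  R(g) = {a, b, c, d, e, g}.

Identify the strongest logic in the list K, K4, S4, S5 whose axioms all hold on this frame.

Transitive (axiom 4): yes — every two-step R-path is closed by a direct edge.
Reflexive (axiom T): yes — every world is R-related to itself.
Euclidean (axiom 5): no — f R a and f R f, but not a R f.
So F validates K, K4, S4; S5 would additionally require R to be Euclidean. The strongest is S4.

S4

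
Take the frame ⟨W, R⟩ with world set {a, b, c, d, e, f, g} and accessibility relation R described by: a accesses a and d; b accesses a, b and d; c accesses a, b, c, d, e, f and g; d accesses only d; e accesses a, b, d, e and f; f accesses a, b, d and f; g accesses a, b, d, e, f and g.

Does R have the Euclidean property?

No

Euclidean: no — b R d and b R a, but not d R a.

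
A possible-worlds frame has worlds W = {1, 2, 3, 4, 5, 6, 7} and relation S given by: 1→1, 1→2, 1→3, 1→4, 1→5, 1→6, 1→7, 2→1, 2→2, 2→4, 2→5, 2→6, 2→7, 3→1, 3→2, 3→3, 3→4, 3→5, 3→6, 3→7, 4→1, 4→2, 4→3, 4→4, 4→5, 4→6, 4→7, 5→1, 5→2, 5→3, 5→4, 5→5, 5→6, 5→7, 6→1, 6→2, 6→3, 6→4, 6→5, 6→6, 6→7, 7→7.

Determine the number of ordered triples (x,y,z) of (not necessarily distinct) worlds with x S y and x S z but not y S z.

Enumerating: (1,2,3), (1,7,1), (1,7,2), (1,7,3), (1,7,4), (1,7,5), (1,7,6), (2,7,1), (2,7,2), (2,7,4), (2,7,5), (2,7,6), … and 28 more.
Total: 40.

40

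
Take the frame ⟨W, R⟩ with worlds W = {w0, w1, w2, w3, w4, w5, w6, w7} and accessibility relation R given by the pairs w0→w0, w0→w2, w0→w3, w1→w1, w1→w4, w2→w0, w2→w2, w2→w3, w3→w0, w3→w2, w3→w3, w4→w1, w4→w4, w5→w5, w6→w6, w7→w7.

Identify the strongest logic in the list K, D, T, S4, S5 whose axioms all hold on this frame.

S5

Serial (axiom D): yes — every world has a successor (e.g. w0 R w0).
Reflexive (axiom T): yes — every world is R-related to itself.
Transitive (axiom 4): yes — every two-step R-path is closed by a direct edge.
Euclidean (axiom 5): yes — any two successors of a common world are R-related.
So F validates K, D, T, S4, S5. The strongest is S5.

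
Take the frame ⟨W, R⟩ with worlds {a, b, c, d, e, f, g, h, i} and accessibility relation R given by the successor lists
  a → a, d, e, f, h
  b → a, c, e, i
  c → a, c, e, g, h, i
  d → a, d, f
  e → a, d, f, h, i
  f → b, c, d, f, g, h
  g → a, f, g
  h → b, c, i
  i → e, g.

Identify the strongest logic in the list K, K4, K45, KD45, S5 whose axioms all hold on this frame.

Transitive (axiom 4): no — a R e and e R i, but not a R i.
Euclidean (axiom 5): no — a R d and a R e, but not d R e.
Serial (axiom D): yes — every world has a successor (e.g. a R a).
Reflexive (axiom T): no — b is not related to itself.
So F validates K; K4 would additionally require R to be transitive. The strongest is K.

K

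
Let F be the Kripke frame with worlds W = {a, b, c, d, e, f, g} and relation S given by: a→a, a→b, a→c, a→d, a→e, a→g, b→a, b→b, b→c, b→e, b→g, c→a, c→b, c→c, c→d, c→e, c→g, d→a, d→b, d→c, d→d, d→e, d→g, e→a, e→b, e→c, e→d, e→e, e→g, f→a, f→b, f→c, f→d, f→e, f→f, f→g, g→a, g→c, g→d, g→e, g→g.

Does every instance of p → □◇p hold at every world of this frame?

By correspondence theory, B is valid on a frame iff S is symmetric.
Symmetric: no — b S g but not g S b.

No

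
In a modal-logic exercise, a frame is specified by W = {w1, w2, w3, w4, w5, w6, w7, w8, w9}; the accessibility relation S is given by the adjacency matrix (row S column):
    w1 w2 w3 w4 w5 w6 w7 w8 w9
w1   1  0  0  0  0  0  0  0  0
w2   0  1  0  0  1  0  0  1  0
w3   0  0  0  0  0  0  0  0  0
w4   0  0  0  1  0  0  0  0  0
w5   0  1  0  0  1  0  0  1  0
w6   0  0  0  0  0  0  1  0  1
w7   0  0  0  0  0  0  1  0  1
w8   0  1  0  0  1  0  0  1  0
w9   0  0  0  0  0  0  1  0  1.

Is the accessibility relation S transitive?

Transitive: yes — every two-step S-path is closed by a direct edge.

Yes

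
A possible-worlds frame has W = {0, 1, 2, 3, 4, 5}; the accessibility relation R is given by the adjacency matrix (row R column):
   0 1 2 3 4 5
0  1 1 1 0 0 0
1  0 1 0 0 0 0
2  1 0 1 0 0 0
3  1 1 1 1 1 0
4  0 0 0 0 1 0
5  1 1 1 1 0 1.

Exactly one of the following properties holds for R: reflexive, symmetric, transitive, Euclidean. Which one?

Reflexive: yes — every world is R-related to itself.
Symmetric: no — 0 R 1 but not 1 R 0.
Transitive: no — 2 R 0 and 0 R 1, but not 2 R 1.
Euclidean: no — 0 R 1 and 0 R 2, but not 1 R 2.
Only reflexive holds.

reflexive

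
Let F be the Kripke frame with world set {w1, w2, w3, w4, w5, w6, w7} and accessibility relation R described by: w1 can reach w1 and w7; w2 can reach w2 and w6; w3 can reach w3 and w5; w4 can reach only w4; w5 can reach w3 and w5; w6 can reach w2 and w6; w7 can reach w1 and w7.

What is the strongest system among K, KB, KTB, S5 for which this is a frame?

Symmetric (axiom B): yes — every pair in R has its reverse in R.
Reflexive (axiom T): yes — every world is R-related to itself.
Euclidean (axiom 5): yes — any two successors of a common world are R-related.
So F validates K, KB, KTB, S5. The strongest is S5.

S5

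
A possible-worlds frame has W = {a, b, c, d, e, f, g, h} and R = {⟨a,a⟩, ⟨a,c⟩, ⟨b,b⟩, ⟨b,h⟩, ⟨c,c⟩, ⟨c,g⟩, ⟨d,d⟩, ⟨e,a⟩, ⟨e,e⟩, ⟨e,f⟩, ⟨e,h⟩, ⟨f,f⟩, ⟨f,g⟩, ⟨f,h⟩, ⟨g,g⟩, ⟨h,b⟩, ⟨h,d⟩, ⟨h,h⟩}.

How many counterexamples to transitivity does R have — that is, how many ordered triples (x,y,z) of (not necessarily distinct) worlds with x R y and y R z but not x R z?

8

Enumerating: (a,c,g), (b,h,d), (e,a,c), (e,f,g), (e,h,b), (e,h,d), (f,h,b), (f,h,d).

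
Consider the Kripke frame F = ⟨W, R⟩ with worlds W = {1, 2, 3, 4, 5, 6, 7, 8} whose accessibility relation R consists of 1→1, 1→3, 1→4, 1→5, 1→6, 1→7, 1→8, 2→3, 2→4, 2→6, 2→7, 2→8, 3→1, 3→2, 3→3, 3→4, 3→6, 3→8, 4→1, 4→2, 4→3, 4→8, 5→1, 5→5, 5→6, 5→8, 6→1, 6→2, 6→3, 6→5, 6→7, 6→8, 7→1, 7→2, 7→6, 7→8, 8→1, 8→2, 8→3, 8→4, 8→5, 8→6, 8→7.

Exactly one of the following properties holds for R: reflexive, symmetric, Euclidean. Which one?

Reflexive: no — 2 is not related to itself.
Symmetric: yes — every pair in R has its reverse in R.
Euclidean: no — 1 R 3 and 1 R 5, but not 3 R 5.
Only symmetric holds.

symmetric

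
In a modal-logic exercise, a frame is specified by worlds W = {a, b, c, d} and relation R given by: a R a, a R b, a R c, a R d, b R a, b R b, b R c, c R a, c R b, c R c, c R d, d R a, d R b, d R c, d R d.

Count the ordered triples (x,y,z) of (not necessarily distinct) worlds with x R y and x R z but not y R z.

Enumerating: (a,b,d), (c,b,d), (d,b,d).

3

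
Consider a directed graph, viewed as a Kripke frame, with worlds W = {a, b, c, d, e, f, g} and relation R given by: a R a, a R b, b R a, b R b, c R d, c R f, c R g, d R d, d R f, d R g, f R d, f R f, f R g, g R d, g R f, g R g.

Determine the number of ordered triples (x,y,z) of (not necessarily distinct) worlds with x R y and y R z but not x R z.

0

R is transitive; there are no such tuples.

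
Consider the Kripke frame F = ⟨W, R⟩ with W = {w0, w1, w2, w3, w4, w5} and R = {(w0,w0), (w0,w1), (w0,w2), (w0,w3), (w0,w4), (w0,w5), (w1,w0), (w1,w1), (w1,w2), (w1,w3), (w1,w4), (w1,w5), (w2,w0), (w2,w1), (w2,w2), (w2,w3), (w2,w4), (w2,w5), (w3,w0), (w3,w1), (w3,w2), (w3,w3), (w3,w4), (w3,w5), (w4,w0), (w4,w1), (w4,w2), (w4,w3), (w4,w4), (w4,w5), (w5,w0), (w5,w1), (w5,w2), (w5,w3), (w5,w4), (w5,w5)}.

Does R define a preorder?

Yes

Reflexive: yes — every world is R-related to itself.
Transitive: yes — every two-step R-path is closed by a direct edge.
So R is a preorder.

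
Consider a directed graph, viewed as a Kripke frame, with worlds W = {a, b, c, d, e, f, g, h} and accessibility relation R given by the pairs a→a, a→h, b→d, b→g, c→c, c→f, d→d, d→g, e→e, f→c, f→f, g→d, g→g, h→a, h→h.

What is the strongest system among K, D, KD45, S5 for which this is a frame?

Serial (axiom D): yes — every world has a successor (e.g. a R a).
Euclidean (axiom 5): yes — any two successors of a common world are R-related.
Transitive (axiom 4): yes — every two-step R-path is closed by a direct edge.
Reflexive (axiom T): no — b is not related to itself.
So F validates K, D, KD45; S5 would additionally require R to be reflexive. The strongest is KD45.

KD45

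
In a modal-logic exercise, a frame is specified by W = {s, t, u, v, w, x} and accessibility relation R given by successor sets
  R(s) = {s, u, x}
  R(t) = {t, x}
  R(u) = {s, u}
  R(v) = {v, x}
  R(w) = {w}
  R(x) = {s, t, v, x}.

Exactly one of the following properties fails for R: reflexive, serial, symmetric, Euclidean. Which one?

Euclidean

Reflexive: yes — every world is R-related to itself.
Serial: yes — every world has a successor (e.g. s R s).
Symmetric: yes — every pair in R has its reverse in R.
Euclidean: no — s R u and s R x, but not u R x.
Only Euclidean fails.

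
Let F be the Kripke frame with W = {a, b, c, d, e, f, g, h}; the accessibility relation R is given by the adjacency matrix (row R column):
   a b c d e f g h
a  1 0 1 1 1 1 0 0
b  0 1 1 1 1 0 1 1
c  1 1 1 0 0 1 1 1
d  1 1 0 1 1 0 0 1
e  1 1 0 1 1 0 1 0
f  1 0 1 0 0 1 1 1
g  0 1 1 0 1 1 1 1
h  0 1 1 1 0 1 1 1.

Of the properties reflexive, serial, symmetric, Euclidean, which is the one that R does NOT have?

Reflexive: yes — every world is R-related to itself.
Serial: yes — every world has a successor (e.g. a R a).
Symmetric: yes — every pair in R has its reverse in R.
Euclidean: no — a R c and a R d, but not c R d.
Only Euclidean fails.

Euclidean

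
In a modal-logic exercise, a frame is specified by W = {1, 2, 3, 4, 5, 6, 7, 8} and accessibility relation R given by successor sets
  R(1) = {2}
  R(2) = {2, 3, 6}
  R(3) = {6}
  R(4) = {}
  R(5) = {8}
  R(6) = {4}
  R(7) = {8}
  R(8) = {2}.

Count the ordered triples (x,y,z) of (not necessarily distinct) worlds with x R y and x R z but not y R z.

Enumerating: (2,3,2), (2,3,3), (2,6,2), (2,6,3), (2,6,6), (3,6,6), (5,8,8), (6,4,4), (7,8,8).

9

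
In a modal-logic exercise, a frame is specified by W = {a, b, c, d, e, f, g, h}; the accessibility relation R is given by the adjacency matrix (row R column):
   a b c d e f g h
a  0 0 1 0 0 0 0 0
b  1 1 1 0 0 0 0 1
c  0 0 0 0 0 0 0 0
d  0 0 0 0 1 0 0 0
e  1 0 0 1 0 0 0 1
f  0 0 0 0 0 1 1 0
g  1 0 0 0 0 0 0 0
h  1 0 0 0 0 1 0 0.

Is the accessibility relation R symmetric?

No

Symmetric: no — a R c but not c R a.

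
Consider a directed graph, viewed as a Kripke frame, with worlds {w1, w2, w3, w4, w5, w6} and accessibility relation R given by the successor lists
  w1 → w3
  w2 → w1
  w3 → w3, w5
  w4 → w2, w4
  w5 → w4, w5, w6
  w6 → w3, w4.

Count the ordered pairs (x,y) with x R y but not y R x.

8

Enumerating: (w1,w3), (w2,w1), (w3,w5), (w4,w2), (w5,w4), (w5,w6), (w6,w3), (w6,w4).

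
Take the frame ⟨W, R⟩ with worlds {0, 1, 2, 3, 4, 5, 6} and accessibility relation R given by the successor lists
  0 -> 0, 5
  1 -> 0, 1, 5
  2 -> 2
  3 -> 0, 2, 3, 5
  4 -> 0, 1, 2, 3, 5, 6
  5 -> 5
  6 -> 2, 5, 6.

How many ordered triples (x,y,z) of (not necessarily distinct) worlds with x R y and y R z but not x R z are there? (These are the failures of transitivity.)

R is transitive; there are no such tuples.

0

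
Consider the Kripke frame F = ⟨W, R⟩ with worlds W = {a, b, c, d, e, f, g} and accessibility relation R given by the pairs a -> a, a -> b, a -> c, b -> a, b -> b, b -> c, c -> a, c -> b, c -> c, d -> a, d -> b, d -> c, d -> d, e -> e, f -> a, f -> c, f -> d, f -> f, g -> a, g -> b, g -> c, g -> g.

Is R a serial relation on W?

Yes

Serial: yes — every world has a successor (e.g. a R a).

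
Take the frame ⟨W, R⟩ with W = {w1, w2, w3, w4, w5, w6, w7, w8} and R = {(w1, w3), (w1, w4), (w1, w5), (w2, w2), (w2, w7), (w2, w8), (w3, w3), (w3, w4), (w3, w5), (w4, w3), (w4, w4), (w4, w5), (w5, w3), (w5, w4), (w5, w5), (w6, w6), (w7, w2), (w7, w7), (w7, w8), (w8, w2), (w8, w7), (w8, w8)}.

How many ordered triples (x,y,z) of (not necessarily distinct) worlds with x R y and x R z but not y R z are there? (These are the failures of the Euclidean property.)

R is Euclidean; there are no such tuples.

0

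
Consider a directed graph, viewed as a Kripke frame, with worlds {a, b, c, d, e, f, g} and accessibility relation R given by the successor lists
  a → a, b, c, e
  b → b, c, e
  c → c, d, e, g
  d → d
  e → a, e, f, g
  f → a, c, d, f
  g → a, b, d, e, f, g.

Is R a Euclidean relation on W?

No

Euclidean: no — a R c and a R b, but not c R b.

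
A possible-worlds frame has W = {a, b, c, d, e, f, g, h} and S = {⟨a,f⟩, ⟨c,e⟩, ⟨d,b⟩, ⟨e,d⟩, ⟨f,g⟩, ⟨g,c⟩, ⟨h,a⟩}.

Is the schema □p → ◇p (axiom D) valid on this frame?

No

The schema D characterises exactly the serial frames.
Serial: no — b has no S-successor.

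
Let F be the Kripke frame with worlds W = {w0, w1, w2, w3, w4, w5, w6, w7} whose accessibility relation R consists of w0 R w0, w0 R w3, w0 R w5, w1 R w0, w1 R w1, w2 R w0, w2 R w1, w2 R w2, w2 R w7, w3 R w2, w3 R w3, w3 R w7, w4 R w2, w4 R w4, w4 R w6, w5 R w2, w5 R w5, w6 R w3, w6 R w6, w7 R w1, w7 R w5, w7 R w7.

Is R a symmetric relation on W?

No

Symmetric: no — w0 R w3 but not w3 R w0.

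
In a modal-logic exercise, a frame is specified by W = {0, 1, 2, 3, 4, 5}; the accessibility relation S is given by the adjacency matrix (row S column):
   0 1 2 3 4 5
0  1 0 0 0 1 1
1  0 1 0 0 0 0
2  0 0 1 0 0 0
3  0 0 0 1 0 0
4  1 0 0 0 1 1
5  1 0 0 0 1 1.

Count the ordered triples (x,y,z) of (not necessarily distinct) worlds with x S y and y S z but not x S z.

0

S is transitive; there are no such tuples.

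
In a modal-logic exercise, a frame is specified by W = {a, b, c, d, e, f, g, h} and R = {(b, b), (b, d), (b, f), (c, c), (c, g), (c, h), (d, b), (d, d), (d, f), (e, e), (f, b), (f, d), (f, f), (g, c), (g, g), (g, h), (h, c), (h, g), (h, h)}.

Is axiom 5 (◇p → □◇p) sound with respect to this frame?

Axiom 5 corresponds to the accessibility relation being Euclidean.
Euclidean: yes — any two successors of a common world are R-related.

Yes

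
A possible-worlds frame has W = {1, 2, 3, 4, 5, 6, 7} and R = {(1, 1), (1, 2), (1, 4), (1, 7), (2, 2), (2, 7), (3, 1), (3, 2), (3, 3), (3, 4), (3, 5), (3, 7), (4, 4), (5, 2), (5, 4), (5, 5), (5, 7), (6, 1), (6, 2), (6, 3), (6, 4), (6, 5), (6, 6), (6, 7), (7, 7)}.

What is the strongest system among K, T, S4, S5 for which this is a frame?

S4

Reflexive (axiom T): yes — every world is R-related to itself.
Transitive (axiom 4): yes — every two-step R-path is closed by a direct edge.
Euclidean (axiom 5): no — 1 R 2 and 1 R 4, but not 2 R 4.
So F validates K, T, S4; S5 would additionally require R to be Euclidean. The strongest is S4.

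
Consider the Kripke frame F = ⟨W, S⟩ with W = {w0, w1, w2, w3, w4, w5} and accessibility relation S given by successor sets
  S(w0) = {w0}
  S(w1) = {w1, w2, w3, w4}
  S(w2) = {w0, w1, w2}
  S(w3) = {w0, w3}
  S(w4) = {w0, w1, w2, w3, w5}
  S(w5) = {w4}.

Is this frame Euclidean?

No

Euclidean: no — w1 S w2 and w1 S w3, but not w2 S w3.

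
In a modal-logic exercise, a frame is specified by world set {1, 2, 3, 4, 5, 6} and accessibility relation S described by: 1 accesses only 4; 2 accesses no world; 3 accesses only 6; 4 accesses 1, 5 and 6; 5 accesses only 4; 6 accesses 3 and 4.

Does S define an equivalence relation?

No

Reflexive: no — 1 is not related to itself.
Symmetric: yes — every pair in S has its reverse in S.
Transitive: no — 1 S 4 and 4 S 5, but not 1 S 5.
So S is not an equivalence relation.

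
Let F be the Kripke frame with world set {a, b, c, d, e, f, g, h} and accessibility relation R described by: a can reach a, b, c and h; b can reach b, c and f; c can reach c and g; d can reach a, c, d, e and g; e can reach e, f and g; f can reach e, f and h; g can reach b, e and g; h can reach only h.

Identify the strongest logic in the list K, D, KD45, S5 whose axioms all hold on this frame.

Serial (axiom D): yes — every world has a successor (e.g. a R a).
Euclidean (axiom 5): no — a R b and a R h, but not b R h.
Transitive (axiom 4): no — a R b and b R f, but not a R f.
Reflexive (axiom T): yes — every world is R-related to itself.
So F validates K, D; KD45 would additionally require R to be Euclidean and transitive. The strongest is D.

D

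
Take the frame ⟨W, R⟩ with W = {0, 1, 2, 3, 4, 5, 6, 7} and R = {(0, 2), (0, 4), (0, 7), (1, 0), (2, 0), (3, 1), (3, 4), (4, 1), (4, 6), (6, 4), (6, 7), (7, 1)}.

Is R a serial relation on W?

Serial: no — 5 has no R-successor.

No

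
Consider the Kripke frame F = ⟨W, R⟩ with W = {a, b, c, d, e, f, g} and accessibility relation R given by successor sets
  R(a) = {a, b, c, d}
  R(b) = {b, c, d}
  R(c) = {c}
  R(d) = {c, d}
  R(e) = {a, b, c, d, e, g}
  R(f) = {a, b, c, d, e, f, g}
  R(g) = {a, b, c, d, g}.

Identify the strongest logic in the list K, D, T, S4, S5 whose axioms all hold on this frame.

Serial (axiom D): yes — every world has a successor (e.g. a R a).
Reflexive (axiom T): yes — every world is R-related to itself.
Transitive (axiom 4): yes — every two-step R-path is closed by a direct edge.
Euclidean (axiom 5): no — a R c and a R b, but not c R b.
So F validates K, D, T, S4; S5 would additionally require R to be Euclidean. The strongest is S4.

S4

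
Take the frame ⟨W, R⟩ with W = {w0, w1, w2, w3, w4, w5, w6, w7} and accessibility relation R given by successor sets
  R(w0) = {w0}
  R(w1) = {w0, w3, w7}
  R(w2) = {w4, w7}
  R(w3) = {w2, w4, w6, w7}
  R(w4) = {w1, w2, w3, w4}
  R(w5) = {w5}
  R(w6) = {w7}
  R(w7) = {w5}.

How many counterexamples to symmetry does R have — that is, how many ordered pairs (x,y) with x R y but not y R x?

10

Enumerating: (w1,w0), (w1,w3), (w1,w7), (w2,w7), (w3,w2), (w3,w6), (w3,w7), (w4,w1), (w6,w7), (w7,w5).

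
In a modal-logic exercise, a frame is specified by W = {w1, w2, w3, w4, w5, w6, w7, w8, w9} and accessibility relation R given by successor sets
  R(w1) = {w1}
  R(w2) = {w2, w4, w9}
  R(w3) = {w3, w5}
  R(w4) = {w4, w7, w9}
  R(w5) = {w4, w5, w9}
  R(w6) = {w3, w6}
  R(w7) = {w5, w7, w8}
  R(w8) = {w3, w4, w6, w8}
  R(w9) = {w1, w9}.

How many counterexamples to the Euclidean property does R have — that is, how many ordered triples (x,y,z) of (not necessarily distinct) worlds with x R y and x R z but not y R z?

25

Enumerating: (w2,w4,w2), (w2,w9,w2), (w2,w9,w4), (w3,w5,w3), (w4,w7,w4), (w4,w7,w9), (w4,w9,w4), (w4,w9,w7), (w5,w4,w5), (w5,w9,w4), (w5,w9,w5), (w6,w3,w6), … and 13 more.
Total: 25.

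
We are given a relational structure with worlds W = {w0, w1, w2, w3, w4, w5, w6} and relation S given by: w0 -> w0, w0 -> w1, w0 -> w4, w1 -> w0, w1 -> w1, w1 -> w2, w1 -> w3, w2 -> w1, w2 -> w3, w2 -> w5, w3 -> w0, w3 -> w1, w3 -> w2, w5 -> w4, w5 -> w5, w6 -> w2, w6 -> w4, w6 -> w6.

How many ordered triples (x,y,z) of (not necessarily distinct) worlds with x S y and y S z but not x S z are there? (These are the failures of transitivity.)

Enumerating: (w0,w1,w2), (w0,w1,w3), (w1,w0,w4), (w1,w2,w5), (w2,w1,w0), (w2,w1,w2), (w2,w3,w0), (w2,w3,w2), (w2,w5,w4), (w3,w0,w4), (w3,w1,w3), (w3,w2,w3), (w3,w2,w5), (w6,w2,w1), (w6,w2,w3), (w6,w2,w5).

16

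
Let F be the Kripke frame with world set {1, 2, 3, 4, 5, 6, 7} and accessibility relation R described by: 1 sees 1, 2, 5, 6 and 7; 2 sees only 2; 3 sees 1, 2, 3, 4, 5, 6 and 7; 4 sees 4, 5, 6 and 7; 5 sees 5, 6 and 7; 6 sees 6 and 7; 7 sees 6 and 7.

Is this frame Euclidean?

No

Euclidean: no — 1 R 2 and 1 R 5, but not 2 R 5.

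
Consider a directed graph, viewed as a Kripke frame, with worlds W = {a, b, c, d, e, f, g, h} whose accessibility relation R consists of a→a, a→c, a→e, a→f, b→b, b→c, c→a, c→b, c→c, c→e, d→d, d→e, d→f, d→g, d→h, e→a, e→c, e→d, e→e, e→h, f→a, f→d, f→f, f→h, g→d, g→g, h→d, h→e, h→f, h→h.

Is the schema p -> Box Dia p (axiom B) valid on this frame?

Yes

By correspondence theory, B is valid on a frame iff R is symmetric.
Symmetric: yes — every pair in R has its reverse in R.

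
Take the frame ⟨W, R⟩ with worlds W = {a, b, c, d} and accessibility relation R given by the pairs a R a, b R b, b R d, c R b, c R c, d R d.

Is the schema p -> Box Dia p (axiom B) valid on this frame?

By correspondence theory, B is valid on a frame iff R is symmetric.
Symmetric: no — b R d but not d R b.

No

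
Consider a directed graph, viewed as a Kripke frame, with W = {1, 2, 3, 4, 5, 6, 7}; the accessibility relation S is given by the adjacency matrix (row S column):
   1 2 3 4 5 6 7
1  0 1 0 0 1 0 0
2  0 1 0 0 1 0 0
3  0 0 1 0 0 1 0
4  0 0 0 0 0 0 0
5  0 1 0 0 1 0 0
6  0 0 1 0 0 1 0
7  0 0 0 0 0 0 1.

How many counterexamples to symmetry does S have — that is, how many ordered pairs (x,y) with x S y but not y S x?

2

Enumerating: (1,2), (1,5).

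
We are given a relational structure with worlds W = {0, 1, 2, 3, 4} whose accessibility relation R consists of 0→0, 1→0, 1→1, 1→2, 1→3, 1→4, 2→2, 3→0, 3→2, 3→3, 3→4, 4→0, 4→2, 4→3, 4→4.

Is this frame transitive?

Yes

Transitive: yes — every two-step R-path is closed by a direct edge.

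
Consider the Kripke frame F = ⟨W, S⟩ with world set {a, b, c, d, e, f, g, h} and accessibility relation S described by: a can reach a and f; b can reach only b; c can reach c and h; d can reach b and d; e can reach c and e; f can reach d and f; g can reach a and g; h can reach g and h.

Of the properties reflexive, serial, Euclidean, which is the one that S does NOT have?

Reflexive: yes — every world is S-related to itself.
Serial: yes — every world has a successor (e.g. a S a).
Euclidean: no — a S f and a S a, but not f S a.
Only Euclidean fails.

Euclidean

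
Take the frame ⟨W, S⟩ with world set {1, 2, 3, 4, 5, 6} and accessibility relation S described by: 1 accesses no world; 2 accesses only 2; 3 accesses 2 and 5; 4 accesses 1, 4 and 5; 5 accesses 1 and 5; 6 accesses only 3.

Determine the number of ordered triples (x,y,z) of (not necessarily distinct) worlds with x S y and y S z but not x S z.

Enumerating: (3,5,1), (6,3,2), (6,3,5).

3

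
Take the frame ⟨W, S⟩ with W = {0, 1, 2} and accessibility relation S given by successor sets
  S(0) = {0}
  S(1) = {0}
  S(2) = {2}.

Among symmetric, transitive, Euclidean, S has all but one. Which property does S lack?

symmetric

Symmetric: no — 1 S 0 but not 0 S 1.
Transitive: yes — every two-step S-path is closed by a direct edge.
Euclidean: yes — any two successors of a common world are S-related.
Only symmetric fails.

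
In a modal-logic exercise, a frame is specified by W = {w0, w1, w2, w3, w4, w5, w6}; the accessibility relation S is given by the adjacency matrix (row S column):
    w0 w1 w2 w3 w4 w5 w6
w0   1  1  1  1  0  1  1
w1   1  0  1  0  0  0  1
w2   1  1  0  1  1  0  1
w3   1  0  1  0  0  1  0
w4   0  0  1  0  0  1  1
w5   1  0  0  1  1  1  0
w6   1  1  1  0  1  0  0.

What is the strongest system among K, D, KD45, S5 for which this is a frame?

D

Serial (axiom D): yes — every world has a successor (e.g. w0 S w0).
Euclidean (axiom 5): no — w0 S w1 and w0 S w3, but not w1 S w3.
Transitive (axiom 4): no — w0 S w2 and w2 S w4, but not w0 S w4.
Reflexive (axiom T): no — w1 is not related to itself.
So F validates K, D; KD45 would additionally require S to be Euclidean and transitive. The strongest is D.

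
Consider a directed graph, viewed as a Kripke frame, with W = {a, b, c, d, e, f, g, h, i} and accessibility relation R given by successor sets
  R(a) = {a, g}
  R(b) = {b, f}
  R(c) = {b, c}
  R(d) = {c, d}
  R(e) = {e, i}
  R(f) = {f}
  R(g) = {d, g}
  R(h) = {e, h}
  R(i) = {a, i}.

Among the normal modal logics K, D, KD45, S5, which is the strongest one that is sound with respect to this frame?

D

Serial (axiom D): yes — every world has a successor (e.g. a R a).
Euclidean (axiom 5): no — a R g and a R a, but not g R a.
Transitive (axiom 4): no — a R g and g R d, but not a R d.
Reflexive (axiom T): yes — every world is R-related to itself.
So F validates K, D; KD45 would additionally require R to be Euclidean and transitive. The strongest is D.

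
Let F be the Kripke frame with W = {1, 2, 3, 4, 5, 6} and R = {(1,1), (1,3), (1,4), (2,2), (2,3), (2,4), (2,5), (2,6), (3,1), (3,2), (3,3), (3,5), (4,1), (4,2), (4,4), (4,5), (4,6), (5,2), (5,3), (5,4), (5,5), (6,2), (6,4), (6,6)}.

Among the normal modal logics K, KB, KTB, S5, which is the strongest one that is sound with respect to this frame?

Symmetric (axiom B): yes — every pair in R has its reverse in R.
Reflexive (axiom T): yes — every world is R-related to itself.
Euclidean (axiom 5): no — 1 R 3 and 1 R 4, but not 3 R 4.
So F validates K, KB, KTB; S5 would additionally require R to be Euclidean. The strongest is KTB.

KTB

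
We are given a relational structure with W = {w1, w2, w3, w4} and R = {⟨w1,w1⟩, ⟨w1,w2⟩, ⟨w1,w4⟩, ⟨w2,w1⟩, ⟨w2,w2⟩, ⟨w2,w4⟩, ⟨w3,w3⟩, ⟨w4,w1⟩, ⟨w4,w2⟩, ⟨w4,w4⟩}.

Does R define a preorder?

Reflexive: yes — every world is R-related to itself.
Transitive: yes — every two-step R-path is closed by a direct edge.
So R is a preorder.

Yes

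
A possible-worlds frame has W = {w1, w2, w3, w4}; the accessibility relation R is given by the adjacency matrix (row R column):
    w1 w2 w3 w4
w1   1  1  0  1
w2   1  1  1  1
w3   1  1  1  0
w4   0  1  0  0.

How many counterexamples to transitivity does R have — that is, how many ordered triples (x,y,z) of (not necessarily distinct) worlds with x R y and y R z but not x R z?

6

Enumerating: (w1,w2,w3), (w3,w1,w4), (w3,w2,w4), (w4,w2,w1), (w4,w2,w3), (w4,w2,w4).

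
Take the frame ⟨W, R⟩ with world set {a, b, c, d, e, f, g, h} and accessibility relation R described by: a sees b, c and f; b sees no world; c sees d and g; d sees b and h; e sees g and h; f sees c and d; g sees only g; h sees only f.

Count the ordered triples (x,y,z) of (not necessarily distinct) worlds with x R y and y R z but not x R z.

12

Enumerating: (a,c,d), (a,c,g), (a,f,d), (c,d,b), (c,d,h), (d,h,f), (e,h,f), (f,c,g), (f,d,b), (f,d,h), (h,f,c), (h,f,d).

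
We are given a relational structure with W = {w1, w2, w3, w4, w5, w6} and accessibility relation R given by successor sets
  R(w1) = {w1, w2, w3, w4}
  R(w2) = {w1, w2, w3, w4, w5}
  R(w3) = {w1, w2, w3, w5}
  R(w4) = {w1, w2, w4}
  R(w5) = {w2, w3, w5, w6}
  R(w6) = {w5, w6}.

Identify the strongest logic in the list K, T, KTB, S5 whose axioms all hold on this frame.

Reflexive (axiom T): yes — every world is R-related to itself.
Symmetric (axiom B): yes — every pair in R has its reverse in R.
Euclidean (axiom 5): no — w1 R w3 and w1 R w4, but not w3 R w4.
So F validates K, T, KTB; S5 would additionally require R to be Euclidean. The strongest is KTB.

KTB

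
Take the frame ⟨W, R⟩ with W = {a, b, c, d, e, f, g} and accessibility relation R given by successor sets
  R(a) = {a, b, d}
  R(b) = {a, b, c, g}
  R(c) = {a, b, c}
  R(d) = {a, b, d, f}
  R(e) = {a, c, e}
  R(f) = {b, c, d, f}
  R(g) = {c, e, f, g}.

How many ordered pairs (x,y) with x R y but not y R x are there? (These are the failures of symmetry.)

10

Enumerating: (b,g), (c,a), (d,b), (e,a), (e,c), (f,b), (f,c), (g,c), (g,e), (g,f).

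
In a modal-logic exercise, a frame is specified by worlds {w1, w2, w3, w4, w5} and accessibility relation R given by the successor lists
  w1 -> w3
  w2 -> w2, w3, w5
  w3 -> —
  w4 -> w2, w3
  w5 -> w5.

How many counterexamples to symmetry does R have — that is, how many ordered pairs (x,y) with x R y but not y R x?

Enumerating: (w1,w3), (w2,w3), (w2,w5), (w4,w2), (w4,w3).

5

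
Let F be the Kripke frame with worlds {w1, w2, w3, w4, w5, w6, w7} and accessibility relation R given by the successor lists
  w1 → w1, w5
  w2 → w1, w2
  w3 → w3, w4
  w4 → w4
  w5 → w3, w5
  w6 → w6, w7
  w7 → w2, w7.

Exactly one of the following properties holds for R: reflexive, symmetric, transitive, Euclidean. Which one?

reflexive

Reflexive: yes — every world is R-related to itself.
Symmetric: no — w1 R w5 but not w5 R w1.
Transitive: no — w1 R w5 and w5 R w3, but not w1 R w3.
Euclidean: no — w1 R w5 and w1 R w1, but not w5 R w1.
Only reflexive holds.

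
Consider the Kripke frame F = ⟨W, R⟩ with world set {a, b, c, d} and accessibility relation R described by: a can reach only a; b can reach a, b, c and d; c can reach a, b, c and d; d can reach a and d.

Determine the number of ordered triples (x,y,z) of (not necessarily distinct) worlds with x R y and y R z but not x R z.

R is transitive; there are no such tuples.

0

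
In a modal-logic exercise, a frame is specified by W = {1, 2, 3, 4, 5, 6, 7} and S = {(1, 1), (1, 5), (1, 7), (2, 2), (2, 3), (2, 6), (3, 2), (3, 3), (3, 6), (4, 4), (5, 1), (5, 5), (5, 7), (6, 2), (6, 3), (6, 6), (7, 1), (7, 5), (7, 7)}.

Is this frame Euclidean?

Yes

Euclidean: yes — any two successors of a common world are S-related.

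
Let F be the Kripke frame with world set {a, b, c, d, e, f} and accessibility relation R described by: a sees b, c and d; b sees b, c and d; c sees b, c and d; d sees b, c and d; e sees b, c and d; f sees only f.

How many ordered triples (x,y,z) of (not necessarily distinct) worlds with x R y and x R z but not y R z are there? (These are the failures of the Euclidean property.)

R is Euclidean; there are no such tuples.

0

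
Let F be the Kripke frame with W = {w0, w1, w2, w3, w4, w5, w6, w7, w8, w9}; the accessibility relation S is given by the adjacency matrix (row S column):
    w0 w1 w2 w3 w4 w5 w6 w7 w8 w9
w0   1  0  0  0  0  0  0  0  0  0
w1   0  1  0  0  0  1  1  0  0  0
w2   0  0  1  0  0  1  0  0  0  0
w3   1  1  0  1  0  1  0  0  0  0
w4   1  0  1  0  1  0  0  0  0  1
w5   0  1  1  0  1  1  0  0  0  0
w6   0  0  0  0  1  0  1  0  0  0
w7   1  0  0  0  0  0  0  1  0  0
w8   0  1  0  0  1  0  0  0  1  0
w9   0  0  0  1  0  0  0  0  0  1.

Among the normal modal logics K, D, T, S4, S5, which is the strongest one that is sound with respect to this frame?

T

Serial (axiom D): yes — every world has a successor (e.g. w0 S w0).
Reflexive (axiom T): yes — every world is S-related to itself.
Transitive (axiom 4): no — w1 S w5 and w5 S w2, but not w1 S w2.
Euclidean (axiom 5): no — w1 S w5 and w1 S w6, but not w5 S w6.
So F validates K, D, T; S4 would additionally require S to be transitive. The strongest is T.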